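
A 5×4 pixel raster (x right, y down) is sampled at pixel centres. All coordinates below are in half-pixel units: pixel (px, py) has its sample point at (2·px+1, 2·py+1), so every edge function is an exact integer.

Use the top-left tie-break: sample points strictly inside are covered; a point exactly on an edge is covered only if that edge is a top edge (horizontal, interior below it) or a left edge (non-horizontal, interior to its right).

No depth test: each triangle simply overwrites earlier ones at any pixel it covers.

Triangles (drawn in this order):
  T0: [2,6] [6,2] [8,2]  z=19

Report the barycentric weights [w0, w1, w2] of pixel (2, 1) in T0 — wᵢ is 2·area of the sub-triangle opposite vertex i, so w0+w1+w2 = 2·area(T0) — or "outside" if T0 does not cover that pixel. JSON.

T0:
  2·area = 8
  edge (2, 6)→(6, 2): d=(4,-4) top-left  bias=+0
  edge (6, 2)→(8, 2): d=(2,0) top-left  bias=+0
  edge (8, 2)→(2, 6): d=(-6,4) right/bottom  bias=-1
    (3,0)@(7, 1): e=[0,-2,10] → ·  [on edge]
    (2,1)@(5, 3): e=[0,2,6] → #  [on edge]
    (3,1)@(7, 3): e=[8,2,-2] → ·
    (1,2)@(3, 5): e=[0,6,2] → #  [on edge]
    (2,2)@(5, 5): e=[8,6,-6] → ·
    (0,3)@(1, 7): e=[0,10,-2] → ·  [on edge]
    (1,3)@(3, 7): e=[8,10,-10] → ·
  covered (2 px):
    · · · · ·
    · · # · ·
    · # · · ·
    · · · · ·

Result: [2,6,0]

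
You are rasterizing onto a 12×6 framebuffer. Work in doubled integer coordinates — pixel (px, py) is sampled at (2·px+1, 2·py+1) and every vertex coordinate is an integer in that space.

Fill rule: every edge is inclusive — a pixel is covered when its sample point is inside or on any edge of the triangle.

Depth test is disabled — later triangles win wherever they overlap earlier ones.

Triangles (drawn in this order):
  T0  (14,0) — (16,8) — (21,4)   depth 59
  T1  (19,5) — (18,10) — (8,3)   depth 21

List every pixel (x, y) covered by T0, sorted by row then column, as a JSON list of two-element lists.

T0:
  2·area = 48  (B↔C swapped to make it positive)
  edge (14, 0)→(21, 4): d=(7,4) inclusive
  edge (21, 4)→(16, 8): d=(-5,4) inclusive
  edge (16, 8)→(14, 0): d=(-2,-8) inclusive
    (7,0)@(15, 1): e=[3,39,6] → █
    (8,0)@(17, 1): e=[-5,31,22] → ·
    (7,1)@(15, 3): e=[17,29,2] → █
    (8,1)@(17, 3): e=[9,21,18] → █
    (9,1)@(19, 3): e=[1,13,34] → █
    (10,1)@(21, 3): e=[-7,5,50] → ·
    (7,2)@(15, 5): e=[31,19,-2] → ·
    (8,2)@(17, 5): e=[23,11,14] → █
    (10,2)@(21, 5): e=[7,-5,46] → ·
    (8,3)@(17, 7): e=[37,1,10] → █
    (9,3)@(19, 7): e=[29,-7,26] → ·
    (8,4)@(17, 9): e=[51,-9,6] → ·
  covered (7 px):
    · · · · · · · █ · · · ·
    · · · · · · · █ █ █ · ·
    · · · · · · · · █ █ · ·
    · · · · · · · · █ · · ·
    · · · · · · · · · · · ·
    · · · · · · · · · · · ·
T1:
  2·area = 57
  edge (19, 5)→(18, 10): d=(-1,5) inclusive
  edge (18, 10)→(8, 3): d=(-10,-7) inclusive
  edge (8, 3)→(19, 5): d=(11,2) inclusive
    (5,2)@(11, 5): e=[40,1,16] → █
    (6,2)@(13, 5): e=[30,15,12] → █
    (7,2)@(15, 5): e=[20,29,8] → █
    (8,2)@(17, 5): e=[10,43,4] → █
    (9,2)@(19, 5): e=[0,57,0] → █  [on edge]
    (10,2)@(21, 5): e=[-10,71,-4] → ·
    (5,3)@(11, 7): e=[38,-19,38] → ·
    (6,3)@(13, 7): e=[28,-5,34] → ·
    (7,3)@(15, 7): e=[18,9,30] → █
    (9,3)@(19, 7): e=[-2,37,22] → ·
    (7,4)@(15, 9): e=[16,-11,52] → ·
    (8,4)@(17, 9): e=[6,3,48] → █
  covered (8 px):
    · · · · · · · · · · · ·
    · · · · · · · · · · · ·
    · · · · · █ █ █ █ █ · ·
    · · · · · · · █ █ · · ·
    · · · · · · · · █ · · ·
    · · · · · · · · · · · ·

Answer: [[7,0],[7,1],[8,1],[9,1],[8,2],[9,2],[8,3]]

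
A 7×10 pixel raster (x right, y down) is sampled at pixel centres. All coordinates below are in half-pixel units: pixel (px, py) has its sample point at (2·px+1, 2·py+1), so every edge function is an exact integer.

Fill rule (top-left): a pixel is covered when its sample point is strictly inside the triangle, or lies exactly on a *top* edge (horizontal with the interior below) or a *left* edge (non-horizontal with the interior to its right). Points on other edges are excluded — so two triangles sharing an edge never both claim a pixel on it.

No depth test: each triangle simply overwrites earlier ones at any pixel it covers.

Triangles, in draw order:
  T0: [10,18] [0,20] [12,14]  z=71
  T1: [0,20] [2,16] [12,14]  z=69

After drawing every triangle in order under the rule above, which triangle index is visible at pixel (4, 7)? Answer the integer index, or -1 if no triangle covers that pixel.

T0:
  2·area = 36
  edge (10, 18)→(0, 20): d=(-10,2) right/bottom  bias=-1
  edge (0, 20)→(12, 14): d=(12,-6) top-left  bias=+0
  edge (12, 14)→(10, 18): d=(-2,4) right/bottom  bias=-1
    (5,7)@(11, 15): e=[28,6,2] → X
    (6,7)@(13, 15): e=[24,18,-6] → .
    (3,8)@(7, 17): e=[16,6,14] → X
    (4,8)@(9, 17): e=[12,18,6] → X
    (5,8)@(11, 17): e=[8,30,-2] → .
    (1,9)@(3, 19): e=[4,6,26] → X
    (2,9)@(5, 19): e=[0,18,18] → .  [on edge]
    (3,9)@(7, 19): e=[-4,30,10] → .
    (4,9)@(9, 19): e=[-8,42,2] → .
  covered (4 px):
    . . . . . . .
    . . . . . . .
    . . . . . . .
    . . . . . . .
    . . . . . . .
    . . . . . . .
    . . . . . . .
    . . . . . X .
    . . . X X . .
    . X . . . . .
T1:
  2·area = 36
  edge (0, 20)→(2, 16): d=(2,-4) top-left  bias=+0
  edge (2, 16)→(12, 14): d=(10,-2) top-left  bias=+0
  edge (12, 14)→(0, 20): d=(-12,6) right/bottom  bias=-1
    (3,7)@(7, 15): e=[18,0,18] → X  [on edge]
    (4,7)@(9, 15): e=[26,4,6] → X
    (5,7)@(11, 15): e=[34,8,-6] → .
    (1,8)@(3, 17): e=[6,12,18] → X
    (2,8)@(5, 17): e=[14,16,6] → X
    (3,8)@(7, 17): e=[22,20,-6] → .
    (4,8)@(9, 17): e=[30,24,-18] → .
    (0,9)@(1, 19): e=[2,28,6] → X
    (1,9)@(3, 19): e=[10,32,-6] → .
    (2,9)@(5, 19): e=[18,36,-18] → .
  covered (5 px):
    . . . . . . .
    . . . . . . .
    . . . . . . .
    . . . . . . .
    . . . . . . .
    . . . . . . .
    . . . . . . .
    . . . X X . .
    . X X . . . .
    X . . . . . .

Z-buffer (winner per pixel, '.' = empty):
  . . . . . . .
  . . . . . . .
  . . . . . . .
  . . . . . . .
  . . . . . . .
  . . . . . . .
  . . . . . . .
  . . . 1 1 0 .
  . 1 1 0 0 . .
  1 0 . . . . .

Final: 1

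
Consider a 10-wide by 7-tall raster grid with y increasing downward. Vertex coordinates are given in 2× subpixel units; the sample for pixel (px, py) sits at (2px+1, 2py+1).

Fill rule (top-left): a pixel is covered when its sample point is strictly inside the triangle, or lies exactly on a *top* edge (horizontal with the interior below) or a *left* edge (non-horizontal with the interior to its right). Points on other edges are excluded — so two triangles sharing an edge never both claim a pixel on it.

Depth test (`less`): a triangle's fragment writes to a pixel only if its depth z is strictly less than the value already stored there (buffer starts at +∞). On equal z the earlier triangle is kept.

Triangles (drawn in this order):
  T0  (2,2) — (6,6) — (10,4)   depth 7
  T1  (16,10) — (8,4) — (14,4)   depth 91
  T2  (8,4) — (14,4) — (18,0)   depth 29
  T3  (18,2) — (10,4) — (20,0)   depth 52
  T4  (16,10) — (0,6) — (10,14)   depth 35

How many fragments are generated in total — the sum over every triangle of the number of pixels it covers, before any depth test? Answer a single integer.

T0:
  2·area = 24  (B↔C swapped to make it positive)
  edge (2, 2)→(10, 4): d=(8,2) right/bottom  bias=-1
  edge (10, 4)→(6, 6): d=(-4,2) right/bottom  bias=-1
  edge (6, 6)→(2, 2): d=(-4,-4) top-left  bias=+0
    (0,0)@(1, 1): e=[-6,30,0] → ·  [on edge]
    (1,1)@(3, 3): e=[6,18,0] → #  [on edge]
    (2,1)@(5, 3): e=[2,14,8] → #
    (3,1)@(7, 3): e=[-2,10,16] → ·
    (1,2)@(3, 5): e=[22,10,-8] → ·
    (2,2)@(5, 5): e=[18,6,0] → #  [on edge]
    (3,2)@(7, 5): e=[14,2,8] → #
    (4,2)@(9, 5): e=[10,-2,16] → ·
    (2,3)@(5, 7): e=[34,-2,-8] → ·
    (3,3)@(7, 7): e=[30,-6,0] → ·  [on edge]
    (4,4)@(9, 9): e=[42,-18,0] → ·  [on edge]
    (5,5)@(11, 11): e=[54,-30,0] → ·  [on edge]
    (6,6)@(13, 13): e=[66,-42,0] → ·  [on edge]
  covered (4 px):
    · · · · · · · · · ·
    · # # · · · · · · ·
    · · # # · · · · · ·
    · · · · · · · · · ·
    · · · · · · · · · ·
    · · · · · · · · · ·
    · · · · · · · · · ·
T1:
  2·area = 36
  edge (16, 10)→(8, 4): d=(-8,-6) top-left  bias=+0
  edge (8, 4)→(14, 4): d=(6,0) top-left  bias=+0
  edge (14, 4)→(16, 10): d=(2,6) right/bottom  bias=-1
    (6,0)@(13, 1): e=[54,-18,0] → ·  [on edge]
    (5,2)@(11, 5): e=[10,6,20] → #
    (6,2)@(13, 5): e=[22,6,8] → #
    (7,2)@(15, 5): e=[34,6,-4] → ·
    (5,3)@(11, 7): e=[-6,18,24] → ·
    (6,3)@(13, 7): e=[6,18,12] → #
    (7,3)@(15, 7): e=[18,18,0] → ·  [on edge]
    (6,4)@(13, 9): e=[-10,30,16] → ·
    (7,4)@(15, 9): e=[2,30,4] → #
    (8,4)@(17, 9): e=[14,30,-8] → ·
    (7,5)@(15, 11): e=[-14,42,8] → ·
    (8,6)@(17, 13): e=[-18,54,0] → ·  [on edge]
  covered (4 px):
    · · · · · · · · · ·
    · · · · · · · · · ·
    · · · · · # # · · ·
    · · · · · · # · · ·
    · · · · · · · # · ·
    · · · · · · · · · ·
    · · · · · · · · · ·
T2:
  2·area = 24  (B↔C swapped to make it positive)
  edge (8, 4)→(18, 0): d=(10,-4) top-left  bias=+0
  edge (18, 0)→(14, 4): d=(-4,4) right/bottom  bias=-1
  edge (14, 4)→(8, 4): d=(-6,0) right/bottom  bias=-1
    (8,0)@(17, 1): e=[6,0,18] → ·  [on edge]
    (5,1)@(11, 3): e=[2,16,6] → #
    (6,1)@(13, 3): e=[10,8,6] → #
    (7,1)@(15, 3): e=[18,0,6] → ·  [on edge]
    (5,2)@(11, 5): e=[22,8,-6] → ·
    (6,2)@(13, 5): e=[30,0,-6] → ·  [on edge]
    (5,3)@(11, 7): e=[42,0,-18] → ·  [on edge]
    (4,4)@(9, 9): e=[54,0,-30] → ·  [on edge]
    (3,5)@(7, 11): e=[66,0,-42] → ·  [on edge]
    (2,6)@(5, 13): e=[78,0,-54] → ·  [on edge]
  covered (2 px):
    · · · · · · · · · ·
    · · · · · # # · · ·
    · · · · · · · · · ·
    · · · · · · · · · ·
    · · · · · · · · · ·
    · · · · · · · · · ·
    · · · · · · · · · ·
T3:
  2·area = 12
  edge (18, 2)→(10, 4): d=(-8,2) right/bottom  bias=-1
  edge (10, 4)→(20, 0): d=(10,-4) top-left  bias=+0
  edge (20, 0)→(18, 2): d=(-2,2) right/bottom  bias=-1
    (9,0)@(19, 1): e=[6,6,0] → ·  [on edge]
    (6,1)@(13, 3): e=[2,2,8] → #
    (7,1)@(15, 3): e=[-2,10,4] → ·
    (8,1)@(17, 3): e=[-6,18,0] → ·  [on edge]
    (6,2)@(13, 5): e=[-14,22,4] → ·
    (7,2)@(15, 5): e=[-18,30,0] → ·  [on edge]
    (6,3)@(13, 7): e=[-30,42,0] → ·  [on edge]
    (5,4)@(11, 9): e=[-42,54,0] → ·  [on edge]
    (4,5)@(9, 11): e=[-54,66,0] → ·  [on edge]
    (3,6)@(7, 13): e=[-66,78,0] → ·  [on edge]
  covered (1 px):
    · · · · · · · · · ·
    · · · · · · # · · ·
    · · · · · · · · · ·
    · · · · · · · · · ·
    · · · · · · · · · ·
    · · · · · · · · · ·
    · · · · · · · · · ·
T4:
  2·area = 88  (B↔C swapped to make it positive)
  edge (16, 10)→(10, 14): d=(-6,4) right/bottom  bias=-1
  edge (10, 14)→(0, 6): d=(-10,-8) top-left  bias=+0
  edge (0, 6)→(16, 10): d=(16,4) right/bottom  bias=-1
    (1,3)@(3, 7): e=[70,14,4] → #
    (2,3)@(5, 7): e=[62,30,-4] → ·
    (1,4)@(3, 9): e=[58,-6,36] → ·
    (2,4)@(5, 9): e=[50,10,28] → #
    (3,4)@(7, 9): e=[42,26,20] → #
    (4,4)@(9, 9): e=[34,42,12] → #
    (5,4)@(11, 9): e=[26,58,4] → #
    (6,4)@(13, 9): e=[18,74,-4] → ·
    (2,5)@(5, 11): e=[38,-10,60] → ·
    (3,5)@(7, 11): e=[30,6,52] → #
    (6,5)@(13, 11): e=[6,54,28] → #
    (7,5)@(15, 11): e=[-2,70,20] → ·
  covered (11 px):
    · · · · · · · · · ·
    · · · · · · · · · ·
    · · · · · · · · · ·
    · # · · · · · · · ·
    · · # # # # · · · ·
    · · · # # # # · · ·
    · · · · # # · · · ·

Result: 22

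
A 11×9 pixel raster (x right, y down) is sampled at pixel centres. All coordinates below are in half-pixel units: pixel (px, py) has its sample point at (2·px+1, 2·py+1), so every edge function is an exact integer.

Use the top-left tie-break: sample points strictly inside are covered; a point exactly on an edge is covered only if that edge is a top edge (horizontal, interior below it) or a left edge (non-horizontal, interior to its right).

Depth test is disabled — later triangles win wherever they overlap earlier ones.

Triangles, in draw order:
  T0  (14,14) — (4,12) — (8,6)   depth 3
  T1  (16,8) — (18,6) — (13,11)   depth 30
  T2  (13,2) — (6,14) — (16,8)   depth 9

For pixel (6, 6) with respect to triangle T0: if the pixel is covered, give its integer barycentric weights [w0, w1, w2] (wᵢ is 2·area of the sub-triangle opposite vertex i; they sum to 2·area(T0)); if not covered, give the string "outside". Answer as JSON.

T0:
  2·area = 68
  edge (14, 14)→(4, 12): d=(-10,-2) top-left  bias=+0
  edge (4, 12)→(8, 6): d=(4,-6) top-left  bias=+0
  edge (8, 6)→(14, 14): d=(6,8) right/bottom  bias=-1
    (3,4)@(7, 9): e=[36,6,26] → █
    (4,4)@(9, 9): e=[40,18,10] → █
    (5,4)@(11, 9): e=[44,30,-6] → ·
    (2,5)@(5, 11): e=[12,2,54] → █
    (5,5)@(11, 11): e=[24,38,6] → █
    (6,5)@(13, 11): e=[28,50,-10] → ·
    (2,6)@(5, 13): e=[-8,10,66] → ·
    (3,6)@(7, 13): e=[-4,22,50] → ·
    (4,6)@(9, 13): e=[0,34,34] → █  [on edge]
    (6,6)@(13, 13): e=[8,58,2] → █
    (7,6)@(15, 13): e=[12,70,-14] → ·
    (4,7)@(9, 15): e=[-20,42,46] → ·
    (9,7)@(19, 15): e=[0,102,-34] → ·  [on edge]
  covered (9 px):
    · · · · · · · · · · ·
    · · · · · · · · · · ·
    · · · · · · · · · · ·
    · · · · · · · · · · ·
    · · · █ █ · · · · · ·
    · · █ █ █ █ · · · · ·
    · · · · █ █ █ · · · ·
    · · · · · · · · · · ·
    · · · · · · · · · · ·
T1:
  degenerate (2·area = 0) — covers nothing
T2:
  2·area = 78  (B↔C swapped to make it positive)
  edge (13, 2)→(16, 8): d=(3,6) right/bottom  bias=-1
  edge (16, 8)→(6, 14): d=(-10,6) right/bottom  bias=-1
  edge (6, 14)→(13, 2): d=(7,-12) top-left  bias=+0
    (6,1)@(13, 3): e=[3,68,7] → █
    (7,1)@(15, 3): e=[-9,56,31] → ·
    (6,2)@(13, 5): e=[9,48,21] → █
    (7,2)@(15, 5): e=[-3,36,45] → ·
    (10,2)@(21, 5): e=[-39,0,117] → ·  [on edge]
    (5,3)@(11, 7): e=[27,40,11] → █
    (7,3)@(15, 7): e=[3,16,59] → █
    (8,3)@(17, 7): e=[-9,4,83] → ·
    (4,4)@(9, 9): e=[45,32,1] → █
    (7,4)@(15, 9): e=[9,-4,73] → ·
    (4,5)@(9, 11): e=[51,12,15] → █
    (5,5)@(11, 11): e=[39,0,39] → ·  [on edge]
    (0,8)@(1, 17): e=[117,0,-39] → ·  [on edge]
  covered (10 px):
    · · · · · · · · · · ·
    · · · · · · █ · · · ·
    · · · · · · █ · · · ·
    · · · · · █ █ █ · · ·
    · · · · █ █ █ · · · ·
    · · · · █ · · · · · ·
    · · · █ · · · · · · ·
    · · · · · · · · · · ·
    · · · · · · · · · · ·

Result: [58,2,8]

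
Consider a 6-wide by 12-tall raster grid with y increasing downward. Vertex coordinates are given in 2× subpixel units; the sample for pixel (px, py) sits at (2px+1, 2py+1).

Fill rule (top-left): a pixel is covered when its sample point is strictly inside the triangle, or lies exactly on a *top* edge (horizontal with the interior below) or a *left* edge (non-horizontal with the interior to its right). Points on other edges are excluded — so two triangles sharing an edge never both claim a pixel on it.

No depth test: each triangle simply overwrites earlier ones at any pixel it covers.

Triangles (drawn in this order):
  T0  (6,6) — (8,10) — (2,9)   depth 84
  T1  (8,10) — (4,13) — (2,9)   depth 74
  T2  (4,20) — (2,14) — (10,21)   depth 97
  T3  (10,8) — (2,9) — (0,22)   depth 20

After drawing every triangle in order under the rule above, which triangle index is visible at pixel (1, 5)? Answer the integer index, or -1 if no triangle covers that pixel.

T0:
  2·area = 22
  edge (6, 6)→(8, 10): d=(2,4) right/bottom  bias=-1
  edge (8, 10)→(2, 9): d=(-6,-1) top-left  bias=+0
  edge (2, 9)→(6, 6): d=(4,-3) top-left  bias=+0
    (2,3)@(5, 7): e=[6,15,1] → X
    (3,3)@(7, 7): e=[-2,17,7] → .
    (1,4)@(3, 9): e=[18,1,3] → X
    (3,4)@(7, 9): e=[2,5,15] → X
    (4,4)@(9, 9): e=[-6,7,21] → .
    (1,5)@(3, 11): e=[22,-11,11] → .
    (2,5)@(5, 11): e=[14,-9,17] → .
    (3,5)@(7, 11): e=[6,-7,23] → .
  covered (4 px):
    . . . . . .
    . . . . . .
    . . . . . .
    . . X . . .
    . X X X . .
    . . . . . .
    . . . . . .
    . . . . . .
    . . . . . .
    . . . . . .
    . . . . . .
    . . . . . .
T1:
  2·area = 22
  edge (8, 10)→(4, 13): d=(-4,3) right/bottom  bias=-1
  edge (4, 13)→(2, 9): d=(-2,-4) top-left  bias=+0
  edge (2, 9)→(8, 10): d=(6,1) right/bottom  bias=-1
    (0,3)@(1, 7): e=[33,0,-11] → .  [on edge]
    (1,5)@(3, 11): e=[11,0,11] → X  [on edge]
    (2,5)@(5, 11): e=[5,8,9] → X
    (3,5)@(7, 11): e=[-1,16,7] → .
    (1,6)@(3, 13): e=[3,-4,23] → .
    (2,6)@(5, 13): e=[-3,4,21] → .
    (2,7)@(5, 15): e=[-11,0,33] → .  [on edge]
    (3,9)@(7, 19): e=[-33,0,55] → .  [on edge]
    (4,11)@(9, 23): e=[-55,0,77] → .  [on edge]
  covered (2 px):
    . . . . . .
    . . . . . .
    . . . . . .
    . . . . . .
    . . . . . .
    . X X . . .
    . . . . . .
    . . . . . .
    . . . . . .
    . . . . . .
    . . . . . .
    . . . . . .
T2:
  2·area = 34
  edge (4, 20)→(2, 14): d=(-2,-6) top-left  bias=+0
  edge (2, 14)→(10, 21): d=(8,7) right/bottom  bias=-1
  edge (10, 21)→(4, 20): d=(-6,-1) top-left  bias=+0
    (0,5)@(1, 11): e=[0,-17,51] → .  [on edge]
    (1,7)@(3, 15): e=[4,1,29] → X
    (2,7)@(5, 15): e=[16,-13,31] → .
    (1,8)@(3, 17): e=[0,17,17] → X  [on edge]
    (2,8)@(5, 17): e=[12,3,19] → X
    (3,8)@(7, 17): e=[24,-11,21] → .
    (1,9)@(3, 19): e=[-4,33,5] → .
    (2,9)@(5, 19): e=[8,19,7] → X
    (3,9)@(7, 19): e=[20,5,9] → X
    (4,9)@(9, 19): e=[32,-9,11] → .
    (2,10)@(5, 21): e=[4,35,-5] → .
    (3,10)@(7, 21): e=[16,21,-3] → .
    (2,11)@(5, 23): e=[0,51,-17] → .  [on edge]
  covered (5 px):
    . . . . . .
    . . . . . .
    . . . . . .
    . . . . . .
    . . . . . .
    . . . . . .
    . . . . . .
    . X . . . .
    . X X . . .
    . . X X . .
    . . . . . .
    . . . . . .
T3:
  2·area = 102  (B↔C swapped to make it positive)
  edge (10, 8)→(0, 22): d=(-10,14) right/bottom  bias=-1
  edge (0, 22)→(2, 9): d=(2,-13) top-left  bias=+0
  edge (2, 9)→(10, 8): d=(8,-1) top-left  bias=+0
    (1,4)@(3, 9): e=[88,13,1] → X
    (2,4)@(5, 9): e=[60,39,3] → X
    (3,4)@(7, 9): e=[32,65,5] → X
    (4,4)@(9, 9): e=[4,91,7] → X
    (5,4)@(11, 9): e=[-24,117,9] → .
    (1,5)@(3, 11): e=[68,17,17] → X
    (4,5)@(9, 11): e=[-16,95,23] → .
    (1,6)@(3, 13): e=[48,21,33] → X
    (3,6)@(7, 13): e=[-8,73,37] → .
    (1,7)@(3, 15): e=[28,25,49] → X
    (2,7)@(5, 15): e=[0,51,51] → .  [on edge]
    (0,8)@(1, 17): e=[36,3,63] → X
  covered (13 px):
    . . . . . .
    . . . . . .
    . . . . . .
    . . . . . .
    . X X X X .
    . X X X . .
    . X X . . .
    . X . . . .
    X X . . . .
    X . . . . .
    . . . . . .
    . . . . . .

Z-buffer (winner per pixel, '.' = empty):
  . . . . . .
  . . . . . .
  . . . . . .
  . . 0 . . .
  . 3 3 3 3 .
  . 3 3 3 . .
  . 3 3 . . .
  . 3 . . . .
  3 3 2 . . .
  3 . 2 2 . .
  . . . . . .
  . . . . . .

Answer: 3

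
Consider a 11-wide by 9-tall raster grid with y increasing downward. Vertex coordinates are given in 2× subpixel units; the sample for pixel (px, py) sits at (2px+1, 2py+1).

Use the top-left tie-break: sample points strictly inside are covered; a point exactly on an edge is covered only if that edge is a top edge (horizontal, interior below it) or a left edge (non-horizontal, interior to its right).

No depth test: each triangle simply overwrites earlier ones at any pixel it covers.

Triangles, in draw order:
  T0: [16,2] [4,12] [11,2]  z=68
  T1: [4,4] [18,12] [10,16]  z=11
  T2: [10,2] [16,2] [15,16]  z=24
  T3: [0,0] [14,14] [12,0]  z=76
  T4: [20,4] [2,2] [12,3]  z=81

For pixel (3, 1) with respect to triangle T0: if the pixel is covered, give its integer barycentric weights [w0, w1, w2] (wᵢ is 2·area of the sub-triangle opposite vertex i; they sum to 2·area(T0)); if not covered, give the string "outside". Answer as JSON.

T0:
  2·area = 50
  edge (16, 2)→(4, 12): d=(-12,10) right/bottom  bias=-1
  edge (4, 12)→(11, 2): d=(7,-10) top-left  bias=+0
  edge (11, 2)→(16, 2): d=(5,0) top-left  bias=+0
    (5,1)@(11, 3): e=[38,7,5] → █
    (6,1)@(13, 3): e=[18,27,5] → █
    (7,1)@(15, 3): e=[-2,47,5] → ·
    (4,2)@(9, 5): e=[34,1,15] → █
    (6,2)@(13, 5): e=[-6,41,15] → ·
    (4,3)@(9, 7): e=[10,15,25] → █
    (5,3)@(11, 7): e=[-10,35,25] → ·
    (3,4)@(7, 9): e=[6,9,35] → █
    (4,4)@(9, 9): e=[-14,29,35] → ·
    (2,5)@(5, 11): e=[2,3,45] → █
    (3,5)@(7, 11): e=[-18,23,45] → ·
    (2,6)@(5, 13): e=[-22,17,55] → ·
  covered (7 px):
    · · · · · · · · · · ·
    · · · · · █ █ · · · ·
    · · · · █ █ · · · · ·
    · · · · █ · · · · · ·
    · · · █ · · · · · · ·
    · · █ · · · · · · · ·
    · · · · · · · · · · ·
    · · · · · · · · · · ·
    · · · · · · · · · · ·
T1:
  2·area = 120
  edge (4, 4)→(18, 12): d=(14,8) right/bottom  bias=-1
  edge (18, 12)→(10, 16): d=(-8,4) right/bottom  bias=-1
  edge (10, 16)→(4, 4): d=(-6,-12) top-left  bias=+0
    (2,2)@(5, 5): e=[6,108,6] → █
    (3,2)@(7, 5): e=[-10,100,30] → ·
    (2,3)@(5, 7): e=[34,92,-6] → ·
    (3,3)@(7, 7): e=[18,84,18] → █
    (4,3)@(9, 7): e=[2,76,42] → █
    (5,3)@(11, 7): e=[-14,68,66] → ·
    (3,4)@(7, 9): e=[46,68,6] → █
    (5,4)@(11, 9): e=[14,52,54] → █
    (6,4)@(13, 9): e=[-2,44,78] → ·
    (3,5)@(7, 11): e=[74,52,-6] → ·
    (4,5)@(9, 11): e=[58,44,18] → █
    (6,5)@(13, 11): e=[26,28,66] → █
  covered (15 px):
    · · · · · · · · · · ·
    · · · · · · · · · · ·
    · · █ · · · · · · · ·
    · · · █ █ · · · · · ·
    · · · █ █ █ · · · · ·
    · · · · █ █ █ █ · · ·
    · · · · █ █ █ █ · · ·
    · · · · · █ · · · · ·
    · · · · · · · · · · ·
T2:
  2·area = 84
  edge (10, 2)→(16, 2): d=(6,0) top-left  bias=+0
  edge (16, 2)→(15, 16): d=(-1,14) right/bottom  bias=-1
  edge (15, 16)→(10, 2): d=(-5,-14) top-left  bias=+0
    (5,1)@(11, 3): e=[6,69,9] → █
    (6,1)@(13, 3): e=[6,41,37] → █
    (7,1)@(15, 3): e=[6,13,65] → █
    (8,1)@(17, 3): e=[6,-15,93] → ·
    (5,2)@(11, 5): e=[18,67,-1] → ·
    (6,2)@(13, 5): e=[18,39,27] → █
    (8,2)@(17, 5): e=[18,-17,83] → ·
    (6,3)@(13, 7): e=[30,37,17] → █
    (8,3)@(17, 7): e=[30,-19,73] → ·
    (6,4)@(13, 9): e=[42,35,7] → █
    (8,4)@(17, 9): e=[42,-21,63] → ·
    (6,5)@(13, 11): e=[54,33,-3] → ·
  covered (12 px):
    · · · · · · · · · · ·
    · · · · · █ █ █ · · ·
    · · · · · · █ █ · · ·
    · · · · · · █ █ · · ·
    · · · · · · █ █ · · ·
    · · · · · · · █ · · ·
    · · · · · · · █ · · ·
    · · · · · · · █ · · ·
    · · · · · · · · · · ·
T3:
  2·area = 168  (B↔C swapped to make it positive)
  edge (0, 0)→(12, 0): d=(12,0) top-left  bias=+0
  edge (12, 0)→(14, 14): d=(2,14) right/bottom  bias=-1
  edge (14, 14)→(0, 0): d=(-14,-14) top-left  bias=+0
    (0,0)@(1, 1): e=[12,156,0] → █  [on edge]
    (1,0)@(3, 1): e=[12,128,28] → █
    (2,0)@(5, 1): e=[12,100,56] → █
    (3,0)@(7, 1): e=[12,72,84] → █
    (4,0)@(9, 1): e=[12,44,112] → █
    (5,0)@(11, 1): e=[12,16,140] → █
    (6,0)@(13, 1): e=[12,-12,168] → ·
    (0,1)@(1, 3): e=[36,160,-28] → ·
    (1,1)@(3, 3): e=[36,132,0] → █  [on edge]
    (6,1)@(13, 3): e=[36,-8,140] → ·
    (1,2)@(3, 5): e=[60,136,-28] → ·
    (2,2)@(5, 5): e=[60,108,0] → █  [on edge]
    (3,3)@(7, 7): e=[84,84,0] → █  [on edge]
    (6,3)@(13, 7): e=[84,0,84] → ·  [on edge]
    (4,4)@(9, 9): e=[108,60,0] → █  [on edge]
    (5,5)@(11, 11): e=[132,36,0] → █  [on edge]
    (6,6)@(13, 13): e=[156,12,0] → █  [on edge]
    (7,7)@(15, 15): e=[180,-12,0] → ·  [on edge]
    (8,8)@(17, 17): e=[204,-36,0] → ·  [on edge]
  covered (24 px):
    █ █ █ █ █ █ · · · · ·
    · █ █ █ █ █ · · · · ·
    · · █ █ █ █ · · · · ·
    · · · █ █ █ · · · · ·
    · · · · █ █ █ · · · ·
    · · · · · █ █ · · · ·
    · · · · · · █ · · · ·
    · · · · · · · · · · ·
    · · · · · · · · · · ·
T4:
  2·area = 2
  edge (20, 4)→(2, 2): d=(-18,-2) top-left  bias=+0
  edge (2, 2)→(12, 3): d=(10,1) right/bottom  bias=-1
  edge (12, 3)→(20, 4): d=(8,1) right/bottom  bias=-1
    (5,1)@(11, 3): e=[0,1,1] → █  [on edge]
    (6,1)@(13, 3): e=[4,-1,-1] → ·
    (5,2)@(11, 5): e=[-36,21,17] → ·
  covered (1 px):
    · · · · · · · · · · ·
    · · · · · █ · · · · ·
    · · · · · · · · · · ·
    · · · · · · · · · · ·
    · · · · · · · · · · ·
    · · · · · · · · · · ·
    · · · · · · · · · · ·
    · · · · · · · · · · ·
    · · · · · · · · · · ·

Final: "outside"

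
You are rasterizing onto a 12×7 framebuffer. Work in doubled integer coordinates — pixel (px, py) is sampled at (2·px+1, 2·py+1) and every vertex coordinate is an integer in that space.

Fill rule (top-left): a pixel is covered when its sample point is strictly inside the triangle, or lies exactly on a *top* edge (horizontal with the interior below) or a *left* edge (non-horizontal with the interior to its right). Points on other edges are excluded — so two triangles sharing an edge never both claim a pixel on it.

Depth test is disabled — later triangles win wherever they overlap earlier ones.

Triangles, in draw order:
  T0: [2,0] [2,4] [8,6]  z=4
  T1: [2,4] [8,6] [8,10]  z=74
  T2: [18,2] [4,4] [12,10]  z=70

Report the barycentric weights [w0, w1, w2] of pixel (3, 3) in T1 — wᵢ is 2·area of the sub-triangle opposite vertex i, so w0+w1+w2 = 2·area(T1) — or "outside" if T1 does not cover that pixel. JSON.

T0:
  2·area = 24  (B↔C swapped to make it positive)
  edge (2, 0)→(8, 6): d=(6,6) right/bottom  bias=-1
  edge (8, 6)→(2, 4): d=(-6,-2) top-left  bias=+0
  edge (2, 4)→(2, 0): d=(0,-4) top-left  bias=+0
    (1,0)@(3, 1): e=[0,20,4] → .  [on edge]
    (1,1)@(3, 3): e=[12,8,4] → X
    (2,1)@(5, 3): e=[0,12,12] → .  [on edge]
    (1,2)@(3, 5): e=[24,-4,4] → .
    (2,2)@(5, 5): e=[12,0,12] → X  [on edge]
    (3,2)@(7, 5): e=[0,4,20] → .  [on edge]
    (2,3)@(5, 7): e=[24,-12,12] → .
    (4,3)@(9, 7): e=[0,-4,28] → .  [on edge]
    (5,3)@(11, 7): e=[-12,0,36] → .  [on edge]
    (5,4)@(11, 9): e=[0,-12,36] → .  [on edge]
    (8,4)@(17, 9): e=[-36,0,60] → .  [on edge]
    (6,5)@(13, 11): e=[0,-20,44] → .  [on edge]
    (11,5)@(23, 11): e=[-60,0,84] → .  [on edge]
    (7,6)@(15, 13): e=[0,-28,52] → .  [on edge]
  covered (2 px):
    . . . . . . . . . . . .
    . X . . . . . . . . . .
    . . X . . . . . . . . .
    . . . . . . . . . . . .
    . . . . . . . . . . . .
    . . . . . . . . . . . .
    . . . . . . . . . . . .
T1:
  2·area = 24
  edge (2, 4)→(8, 6): d=(6,2) right/bottom  bias=-1
  edge (8, 6)→(8, 10): d=(0,4) right/bottom  bias=-1
  edge (8, 10)→(2, 4): d=(-6,-6) top-left  bias=+0
    (0,1)@(1, 3): e=[-4,28,0] → .  [on edge]
    (1,2)@(3, 5): e=[4,20,0] → X  [on edge]
    (2,2)@(5, 5): e=[0,12,12] → .  [on edge]
    (1,3)@(3, 7): e=[16,20,-12] → .
    (2,3)@(5, 7): e=[12,12,0] → X  [on edge]
    (3,3)@(7, 7): e=[8,4,12] → X
    (4,3)@(9, 7): e=[4,-4,24] → .
    (5,3)@(11, 7): e=[0,-12,36] → .  [on edge]
    (2,4)@(5, 9): e=[24,12,-12] → .
    (3,4)@(7, 9): e=[20,4,0] → X  [on edge]
    (4,4)@(9, 9): e=[16,-4,12] → .
    (8,4)@(17, 9): e=[0,-36,60] → .  [on edge]
    (4,5)@(9, 11): e=[28,-4,0] → .  [on edge]
    (11,5)@(23, 11): e=[0,-60,84] → .  [on edge]
    (5,6)@(11, 13): e=[36,-12,0] → .  [on edge]
  covered (4 px):
    . . . . . . . . . . . .
    . . . . . . . . . . . .
    . X . . . . . . . . . .
    . . X X . . . . . . . .
    . . . X . . . . . . . .
    . . . . . . . . . . . .
    . . . . . . . . . . . .
T2:
  2·area = 100  (B↔C swapped to make it positive)
  edge (18, 2)→(12, 10): d=(-6,8) right/bottom  bias=-1
  edge (12, 10)→(4, 4): d=(-8,-6) top-left  bias=+0
  edge (4, 4)→(18, 2): d=(14,-2) top-left  bias=+0
    (5,1)@(11, 3): e=[50,50,0] → X  [on edge]
    (6,1)@(13, 3): e=[34,62,4] → X
    (7,1)@(15, 3): e=[18,74,8] → X
    (8,1)@(17, 3): e=[2,86,12] → X
    (9,1)@(19, 3): e=[-14,98,16] → .
    (3,2)@(7, 5): e=[70,10,20] → X
    (4,2)@(9, 5): e=[54,22,24] → X
    (8,2)@(17, 5): e=[-10,70,40] → .
    (3,3)@(7, 7): e=[58,-6,48] → .
    (4,3)@(9, 7): e=[42,6,52] → X
    (7,3)@(15, 7): e=[-6,42,64] → .
    (4,4)@(9, 9): e=[30,-10,80] → .
  covered (13 px):
    . . . . . . . . . . . .
    . . . . . X X X X . . .
    . . . X X X X X . . . .
    . . . . X X X . . . . .
    . . . . . X . . . . . .
    . . . . . . . . . . . .
    . . . . . . . . . . . .

Result: [4,12,8]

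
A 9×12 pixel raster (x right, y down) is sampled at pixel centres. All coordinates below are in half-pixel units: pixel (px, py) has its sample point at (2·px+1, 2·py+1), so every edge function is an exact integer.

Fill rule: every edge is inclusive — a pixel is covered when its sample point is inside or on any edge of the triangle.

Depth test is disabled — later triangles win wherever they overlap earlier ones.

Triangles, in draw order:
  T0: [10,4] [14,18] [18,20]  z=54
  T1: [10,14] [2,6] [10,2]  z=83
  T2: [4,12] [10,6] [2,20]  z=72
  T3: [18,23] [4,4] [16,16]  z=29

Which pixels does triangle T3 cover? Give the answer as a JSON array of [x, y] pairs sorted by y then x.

T0:
  2·area = 48  (B↔C swapped to make it positive)
  edge (10, 4)→(18, 20): d=(8,16) inclusive
  edge (18, 20)→(14, 18): d=(-4,-2) inclusive
  edge (14, 18)→(10, 4): d=(-4,-14) inclusive
    (5,3)@(11, 7): e=[8,38,2] → #
    (6,3)@(13, 7): e=[-24,42,30] → ·
    (5,4)@(11, 9): e=[24,30,-6] → ·
    (6,5)@(13, 11): e=[8,26,14] → #
    (7,5)@(15, 11): e=[-24,30,42] → ·
    (6,6)@(13, 13): e=[24,18,6] → #
    (7,6)@(15, 13): e=[-8,22,34] → ·
    (6,7)@(13, 15): e=[40,10,-2] → ·
    (7,7)@(15, 15): e=[8,14,26] → #
    (8,7)@(17, 15): e=[-24,18,54] → ·
    (7,8)@(15, 17): e=[24,6,18] → #
    (8,8)@(17, 17): e=[-8,10,46] → ·
  covered (6 px):
    · · · · · · · · ·
    · · · · · · · · ·
    · · · · · · · · ·
    · · · · · # · · ·
    · · · · · · · · ·
    · · · · · · # · ·
    · · · · · · # · ·
    · · · · · · · # ·
    · · · · · · · # ·
    · · · · · · · · #
    · · · · · · · · ·
    · · · · · · · · ·
T1:
  2·area = 96
  edge (10, 14)→(2, 6): d=(-8,-8) inclusive
  edge (2, 6)→(10, 2): d=(8,-4) inclusive
  edge (10, 2)→(10, 14): d=(0,12) inclusive
    (4,1)@(9, 3): e=[80,4,12] → #
    (5,1)@(11, 3): e=[96,12,-12] → ·
    (0,2)@(1, 5): e=[0,-12,108] → ·  [on edge]
    (2,2)@(5, 5): e=[32,4,60] → #
    (3,2)@(7, 5): e=[48,12,36] → #
    (5,2)@(11, 5): e=[80,28,-12] → ·
    (1,3)@(3, 7): e=[0,12,84] → #  [on edge]
    (5,3)@(11, 7): e=[64,44,-12] → ·
    (1,4)@(3, 9): e=[-16,28,84] → ·
    (2,4)@(5, 9): e=[0,36,60] → #  [on edge]
    (5,4)@(11, 9): e=[48,60,-12] → ·
    (2,5)@(5, 11): e=[-16,52,60] → ·
    (3,5)@(7, 11): e=[0,60,36] → #  [on edge]
    (4,6)@(9, 13): e=[0,84,12] → #  [on edge]
    (5,7)@(11, 15): e=[0,108,-12] → ·  [on edge]
    (6,8)@(13, 17): e=[0,132,-36] → ·  [on edge]
    (7,9)@(15, 19): e=[0,156,-60] → ·  [on edge]
    (8,10)@(17, 21): e=[0,180,-84] → ·  [on edge]
  covered (14 px):
    · · · · · · · · ·
    · · · · # · · · ·
    · · # # # · · · ·
    · # # # # · · · ·
    · · # # # · · · ·
    · · · # # · · · ·
    · · · · # · · · ·
    · · · · · · · · ·
    · · · · · · · · ·
    · · · · · · · · ·
    · · · · · · · · ·
    · · · · · · · · ·
T2:
  2·area = 36
  edge (4, 12)→(10, 6): d=(6,-6) inclusive
  edge (10, 6)→(2, 20): d=(-8,14) inclusive
  edge (2, 20)→(4, 12): d=(2,-8) inclusive
    (7,0)@(15, 1): e=[0,-30,66] → ·  [on edge]
    (6,1)@(13, 3): e=[0,-18,54] → ·  [on edge]
    (5,2)@(11, 5): e=[0,-6,42] → ·  [on edge]
    (4,3)@(9, 7): e=[0,6,30] → #  [on edge]
    (5,3)@(11, 7): e=[12,-22,46] → ·
    (3,4)@(7, 9): e=[0,18,18] → #  [on edge]
    (4,4)@(9, 9): e=[12,-10,34] → ·
    (2,5)@(5, 11): e=[0,30,6] → #  [on edge]
    (4,5)@(9, 11): e=[24,-26,38] → ·
    (1,6)@(3, 13): e=[0,42,-6] → ·  [on edge]
    (2,6)@(5, 13): e=[12,14,10] → #
    (3,6)@(7, 13): e=[24,-14,26] → ·
    (0,7)@(1, 15): e=[0,54,-18] → ·  [on edge]
  covered (6 px):
    · · · · · · · · ·
    · · · · · · · · ·
    · · · · · · · · ·
    · · · · # · · · ·
    · · · # · · · · ·
    · · # # · · · · ·
    · · # · · · · · ·
    · · · · · · · · ·
    · # · · · · · · ·
    · · · · · · · · ·
    · · · · · · · · ·
    · · · · · · · · ·
T3:
  2·area = 60
  edge (18, 23)→(4, 4): d=(-14,-19) inclusive
  edge (4, 4)→(16, 16): d=(12,12) inclusive
  edge (16, 16)→(18, 23): d=(2,7) inclusive
    (0,0)@(1, 1): e=[-15,0,75] → ·  [on edge]
    (1,1)@(3, 3): e=[-5,0,65] → ·  [on edge]
    (2,2)@(5, 5): e=[5,0,55] → #  [on edge]
    (3,2)@(7, 5): e=[43,-24,41] → ·
    (2,3)@(5, 7): e=[-23,24,59] → ·
    (3,3)@(7, 7): e=[15,0,45] → #  [on edge]
    (4,3)@(9, 7): e=[53,-24,31] → ·
    (3,4)@(7, 9): e=[-13,24,49] → ·
    (4,4)@(9, 9): e=[25,0,35] → #  [on edge]
    (5,4)@(11, 9): e=[63,-24,21] → ·
    (4,5)@(9, 11): e=[-3,24,39] → ·
    (5,5)@(11, 11): e=[35,0,25] → #  [on edge]
    (6,6)@(13, 13): e=[45,0,15] → #  [on edge]
    (7,7)@(15, 15): e=[55,0,5] → #  [on edge]
    (8,8)@(17, 17): e=[65,0,-5] → ·  [on edge]
  covered (10 px):
    · · · · · · · · ·
    · · · · · · · · ·
    · · # · · · · · ·
    · · · # · · · · ·
    · · · · # · · · ·
    · · · · · # · · ·
    · · · · · # # · ·
    · · · · · · # # ·
    · · · · · · · # ·
    · · · · · · · · ·
    · · · · · · · · #
    · · · · · · · · ·

Final: [[2,2],[3,3],[4,4],[5,5],[5,6],[6,6],[6,7],[7,7],[7,8],[8,10]]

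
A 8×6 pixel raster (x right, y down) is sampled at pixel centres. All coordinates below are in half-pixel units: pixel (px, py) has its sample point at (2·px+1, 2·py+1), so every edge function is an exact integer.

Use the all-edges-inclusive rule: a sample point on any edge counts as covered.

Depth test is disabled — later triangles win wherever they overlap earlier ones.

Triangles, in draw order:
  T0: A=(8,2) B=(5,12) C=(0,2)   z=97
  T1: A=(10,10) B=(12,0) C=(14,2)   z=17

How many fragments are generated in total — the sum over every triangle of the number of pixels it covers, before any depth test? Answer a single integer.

T0:
  2·area = 80
  edge (8, 2)→(5, 12): d=(-3,10) inclusive
  edge (5, 12)→(0, 2): d=(-5,-10) inclusive
  edge (0, 2)→(8, 2): d=(8,0) inclusive
    (0,1)@(1, 3): e=[67,5,8] → #
    (1,1)@(3, 3): e=[47,25,8] → #
    (2,1)@(5, 3): e=[27,45,8] → #
    (3,1)@(7, 3): e=[7,65,8] → #
    (4,1)@(9, 3): e=[-13,85,8] → ·
    (0,2)@(1, 5): e=[61,-5,24] → ·
    (1,2)@(3, 5): e=[41,15,24] → #
    (4,2)@(9, 5): e=[-19,75,24] → ·
    (1,3)@(3, 7): e=[35,5,40] → #
    (3,3)@(7, 7): e=[-5,45,40] → ·
    (1,4)@(3, 9): e=[29,-5,56] → ·
    (2,4)@(5, 9): e=[9,15,56] → #
  covered (11 px):
    · · · · · · · ·
    # # # # · · · ·
    · # # # · · · ·
    · # # · · · · ·
    · · # · · · · ·
    · · # · · · · ·
T1:
  2·area = 24
  edge (10, 10)→(12, 0): d=(2,-10) inclusive
  edge (12, 0)→(14, 2): d=(2,2) inclusive
  edge (14, 2)→(10, 10): d=(-4,8) inclusive
    (6,0)@(13, 1): e=[12,0,12] → #  [on edge]
    (7,0)@(15, 1): e=[32,-4,-4] → ·
    (6,1)@(13, 3): e=[16,4,4] → #
    (7,1)@(15, 3): e=[36,0,-12] → ·  [on edge]
    (5,2)@(11, 5): e=[0,12,12] → #  [on edge]
    (6,2)@(13, 5): e=[20,8,-4] → ·
    (5,3)@(11, 7): e=[4,16,4] → #
    (6,3)@(13, 7): e=[24,12,-12] → ·
    (5,4)@(11, 9): e=[8,20,-4] → ·
  covered (4 px):
    · · · · · · # ·
    · · · · · · # ·
    · · · · · # · ·
    · · · · · # · ·
    · · · · · · · ·
    · · · · · · · ·

Answer: 15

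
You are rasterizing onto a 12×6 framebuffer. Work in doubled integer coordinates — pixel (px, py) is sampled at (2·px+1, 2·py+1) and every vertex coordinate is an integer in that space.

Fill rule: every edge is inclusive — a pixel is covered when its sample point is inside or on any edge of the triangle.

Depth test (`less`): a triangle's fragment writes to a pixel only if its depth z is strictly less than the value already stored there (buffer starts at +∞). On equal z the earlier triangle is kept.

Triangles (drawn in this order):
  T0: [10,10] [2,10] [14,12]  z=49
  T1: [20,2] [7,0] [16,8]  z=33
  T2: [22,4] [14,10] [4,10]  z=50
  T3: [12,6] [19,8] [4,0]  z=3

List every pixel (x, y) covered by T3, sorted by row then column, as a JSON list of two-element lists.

T0:
  2·area = 16  (B↔C swapped to make it positive)
  edge (10, 10)→(14, 12): d=(4,2) inclusive
  edge (14, 12)→(2, 10): d=(-12,-2) inclusive
  edge (2, 10)→(10, 10): d=(8,0) inclusive
    (4,5)@(9, 11): e=[6,2,8] → █
    (5,5)@(11, 11): e=[2,6,8] → █
    (6,5)@(13, 11): e=[-2,10,8] → ·
  covered (2 px):
    · · · · · · · · · · · ·
    · · · · · · · · · · · ·
    · · · · · · · · · · · ·
    · · · · · · · · · · · ·
    · · · · · · · · · · · ·
    · · · · █ █ · · · · · ·
T1:
  2·area = 86  (B↔C swapped to make it positive)
  edge (20, 2)→(16, 8): d=(-4,6) inclusive
  edge (16, 8)→(7, 0): d=(-9,-8) inclusive
  edge (7, 0)→(20, 2): d=(13,2) inclusive
    (4,0)@(9, 1): e=[70,7,9] → █
    (5,0)@(11, 1): e=[58,23,5] → █
    (6,0)@(13, 1): e=[46,39,1] → █
    (7,0)@(15, 1): e=[34,55,-3] → ·
    (4,1)@(9, 3): e=[62,-11,35] → ·
    (5,1)@(11, 3): e=[50,5,31] → █
    (7,1)@(15, 3): e=[26,37,23] → █
    (8,1)@(17, 3): e=[14,53,19] → █
    (9,1)@(19, 3): e=[2,69,15] → █
    (10,1)@(21, 3): e=[-10,85,11] → ·
    (5,2)@(11, 5): e=[42,-13,57] → ·
    (6,2)@(13, 5): e=[30,3,53] → █
  covered (12 px):
    · · · · █ █ █ · · · · ·
    · · · · · █ █ █ █ █ · ·
    · · · · · · █ █ █ · · ·
    · · · · · · · █ · · · ·
    · · · · · · · · · · · ·
    · · · · · · · · · · · ·
T2:
  2·area = 60
  edge (22, 4)→(14, 10): d=(-8,6) inclusive
  edge (14, 10)→(4, 10): d=(-10,0) inclusive
  edge (4, 10)→(22, 4): d=(18,-6) inclusive
    (9,2)@(19, 5): e=[10,50,0] → █  [on edge]
    (10,2)@(21, 5): e=[-2,50,12] → ·
    (6,3)@(13, 7): e=[30,30,0] → █  [on edge]
    (7,3)@(15, 7): e=[18,30,12] → █
    (8,3)@(17, 7): e=[6,30,24] → █
    (9,3)@(19, 7): e=[-6,30,36] → ·
    (3,4)@(7, 9): e=[50,10,0] → █  [on edge]
    (4,4)@(9, 9): e=[38,10,12] → █
    (5,4)@(11, 9): e=[26,10,24] → █
    (8,4)@(17, 9): e=[-10,10,60] → ·
    (0,5)@(1, 11): e=[70,-10,0] → ·  [on edge]
    (3,5)@(7, 11): e=[34,-10,36] → ·
  covered (9 px):
    · · · · · · · · · · · ·
    · · · · · · · · · · · ·
    · · · · · · · · · █ · ·
    · · · · · · █ █ █ · · ·
    · · · █ █ █ █ █ · · · ·
    · · · · · · · · · · · ·
T3:
  2·area = 26  (B↔C swapped to make it positive)
  edge (12, 6)→(4, 0): d=(-8,-6) inclusive
  edge (4, 0)→(19, 8): d=(15,8) inclusive
  edge (19, 8)→(12, 6): d=(-7,-2) inclusive
    (4,1)@(9, 3): e=[6,5,15] → █
    (5,1)@(11, 3): e=[18,-11,19] → ·
    (4,2)@(9, 5): e=[-10,35,1] → ·
    (5,2)@(11, 5): e=[2,19,5] → █
    (6,2)@(13, 5): e=[14,3,9] → █
    (7,2)@(15, 5): e=[26,-13,13] → ·
    (5,3)@(11, 7): e=[-14,49,-9] → ·
    (6,3)@(13, 7): e=[-2,33,-5] → ·
    (8,3)@(17, 7): e=[22,1,3] → █
    (9,3)@(19, 7): e=[34,-15,7] → ·
    (8,4)@(17, 9): e=[6,31,-11] → ·
  covered (4 px):
    · · · · · · · · · · · ·
    · · · · █ · · · · · · ·
    · · · · · █ █ · · · · ·
    · · · · · · · · █ · · ·
    · · · · · · · · · · · ·
    · · · · · · · · · · · ·

Final: [[4,1],[5,2],[6,2],[8,3]]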